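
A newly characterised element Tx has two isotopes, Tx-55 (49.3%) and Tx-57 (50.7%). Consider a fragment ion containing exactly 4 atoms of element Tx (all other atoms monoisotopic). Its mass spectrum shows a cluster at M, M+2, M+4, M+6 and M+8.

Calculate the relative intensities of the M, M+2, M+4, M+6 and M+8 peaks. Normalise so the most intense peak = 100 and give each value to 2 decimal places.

Expanding (0.493 + 0.507)^4:
P(M) = 0.493^4 = 0.059073
P(M+2) = 4 × 0.493^3 × 0.507^1 = 0.243001
P(M+4) = 6 × 0.493^2 × 0.507^2 = 0.374853
P(M+6) = 4 × 0.493^1 × 0.507^3 = 0.256999
P(M+8) = 0.507^4 = 0.066074
The M+4 peak is largest (0.374853); scaling to 100 gives 15.76 : 64.83 : 100.00 : 68.56 : 17.63.

15.76 : 64.83 : 100.00 : 68.56 : 17.63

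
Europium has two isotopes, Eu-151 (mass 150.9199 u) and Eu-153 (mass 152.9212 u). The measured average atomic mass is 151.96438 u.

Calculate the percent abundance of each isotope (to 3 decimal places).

Eu-151: 47.810%, Eu-153: 52.190%

With x = fraction of Eu-151 (so Eu-153 is 1 − x):
150.9199·x + 152.9212·(1 − x) = 151.96438
(150.9199 − 152.9212)·x = 151.96438 − 152.9212
x = -0.95682 / -2.0013 = 0.47810 → 47.810% Eu-151, 52.190% Eu-153.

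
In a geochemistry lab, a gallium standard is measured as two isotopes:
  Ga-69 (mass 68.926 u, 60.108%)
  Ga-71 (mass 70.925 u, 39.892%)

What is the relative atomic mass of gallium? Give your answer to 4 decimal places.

69.7234 u

Ar = Σ fᵢ·mᵢ = 0.60108 × 68.926 + 0.39892 × 70.925
= 41.43004 + 28.29340 = 69.72344 u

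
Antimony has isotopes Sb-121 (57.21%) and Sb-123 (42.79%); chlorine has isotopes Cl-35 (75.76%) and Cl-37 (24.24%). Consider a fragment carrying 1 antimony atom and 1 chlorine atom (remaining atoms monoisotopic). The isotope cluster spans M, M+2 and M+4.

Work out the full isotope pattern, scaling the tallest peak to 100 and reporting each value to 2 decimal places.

Antimony pattern (n=1): 0.5721 : 0.4279
Chlorine pattern (n=1): 0.7576 : 0.2424
Convolve the two distributions (both contribute in 2-u steps):
  M: 0.5721×0.7576 = 0.433423
  M+2: 0.5721×0.2424 + 0.4279×0.7576 = 0.462854
  M+4: 0.4279×0.2424 = 0.103723
Scale to base peak (0.462854) = 100: 93.64 : 100.00 : 22.41

93.64 : 100.00 : 22.41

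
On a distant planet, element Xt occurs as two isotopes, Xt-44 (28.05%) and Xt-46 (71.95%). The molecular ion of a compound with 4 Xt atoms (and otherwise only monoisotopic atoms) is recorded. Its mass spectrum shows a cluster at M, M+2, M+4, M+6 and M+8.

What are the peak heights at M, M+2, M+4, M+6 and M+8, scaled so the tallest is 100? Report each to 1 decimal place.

The 4 Xt atoms are independent, so intensities follow the terms of (0.2805 + 0.7195)^4.
P(M) = 0.2805^4 = 0.006191
P(M+2) = 4 × 0.2805^3 × 0.7195^1 = 0.063517
P(M+4) = 6 × 0.2805^2 × 0.7195^2 = 0.244387
P(M+6) = 4 × 0.2805^1 × 0.7195^3 = 0.417912
P(M+8) = 0.7195^4 = 0.267993
The M+6 peak is largest (0.417912); scaling to 100 gives 1.5 : 15.2 : 58.5 : 100.0 : 64.1.

1.5 : 15.2 : 58.5 : 100.0 : 64.1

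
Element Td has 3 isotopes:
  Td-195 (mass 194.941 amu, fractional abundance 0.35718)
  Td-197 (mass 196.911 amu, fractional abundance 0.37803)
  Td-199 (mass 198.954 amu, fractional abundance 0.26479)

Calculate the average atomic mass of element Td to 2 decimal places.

196.75 amu

Weight each isotope mass by its fractional abundance: 0.35718 × 194.941 + 0.37803 × 196.911 + 0.26479 × 198.954
= 69.6290 + 74.4383 + 52.6810 = 196.7483 amu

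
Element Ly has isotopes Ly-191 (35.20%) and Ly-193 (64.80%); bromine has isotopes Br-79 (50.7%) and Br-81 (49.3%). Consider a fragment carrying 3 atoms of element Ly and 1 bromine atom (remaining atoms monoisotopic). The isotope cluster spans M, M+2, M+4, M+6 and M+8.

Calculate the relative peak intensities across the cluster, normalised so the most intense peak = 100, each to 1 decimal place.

Element Ly pattern (n=3): 0.04361421 : 0.24086938 : 0.44341862 : 0.27209779
Bromine pattern (n=1): 0.5070 : 0.4930
Convolve the two distributions (both contribute in 2-u steps):
  M: 0.04361421×0.5070 = 0.022112
  M+2: 0.04361421×0.4930 + 0.24086938×0.5070 = 0.143623
  M+4: 0.24086938×0.4930 + 0.44341862×0.5070 = 0.343562
  M+6: 0.44341862×0.4930 + 0.27209779×0.5070 = 0.356559
  M+8: 0.27209779×0.4930 = 0.134144
Scale to base peak (0.356559) = 100: 6.2 : 40.3 : 96.4 : 100.0 : 37.6

6.2 : 40.3 : 96.4 : 100.0 : 37.6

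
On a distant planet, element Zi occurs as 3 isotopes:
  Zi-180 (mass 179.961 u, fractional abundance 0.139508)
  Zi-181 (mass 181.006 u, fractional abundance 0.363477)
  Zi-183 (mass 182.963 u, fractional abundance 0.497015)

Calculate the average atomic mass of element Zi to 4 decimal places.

Ar = Σ fᵢ·mᵢ = 0.139508 × 179.961 + 0.363477 × 181.006 + 0.497015 × 182.963
= 25.10600 + 65.79152 + 90.93536 = 181.83288 u

181.8329 u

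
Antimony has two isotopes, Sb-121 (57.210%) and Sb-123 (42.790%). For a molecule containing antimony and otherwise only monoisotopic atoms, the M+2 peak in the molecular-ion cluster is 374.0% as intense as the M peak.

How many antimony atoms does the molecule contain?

For n independent Sb atoms, I(M+2)/I(M) = n · (abundance Sb-123) / (abundance Sb-121) = n · 0.42790/0.57210.
n = 3.740 × 0.57210/0.42790 = 5.00 ≈ 5

5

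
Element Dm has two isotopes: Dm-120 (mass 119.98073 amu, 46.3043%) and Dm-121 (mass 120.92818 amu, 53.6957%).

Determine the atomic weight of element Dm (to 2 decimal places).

120.49 amu

The abundance-weighted mean is 0.463043 × 119.98073 + 0.536957 × 120.92818
= 55.556237 + 64.933233 = 120.489470 amu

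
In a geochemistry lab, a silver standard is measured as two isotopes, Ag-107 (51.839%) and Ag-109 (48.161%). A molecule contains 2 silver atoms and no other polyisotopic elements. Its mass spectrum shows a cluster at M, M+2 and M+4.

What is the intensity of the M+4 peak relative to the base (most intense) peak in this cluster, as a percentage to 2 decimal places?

46.45%

(0.51839 + 0.48161)^2 gives M 0.2687, M+2 0.4993, M+4 0.2319; the largest is M+2.
P(M+2) = C(2,1) × 0.51839^1 × 0.48161^1 = 2 × 0.51839 × 0.48161 = 0.499324 (base)
P(M+4) = C(2,2) × 0.51839^0 × 0.48161^2 = 1 × 1.0000 × 0.23194819 = 0.231948
Relative intensity = 0.231948 / 0.499324 × 100 = 46.45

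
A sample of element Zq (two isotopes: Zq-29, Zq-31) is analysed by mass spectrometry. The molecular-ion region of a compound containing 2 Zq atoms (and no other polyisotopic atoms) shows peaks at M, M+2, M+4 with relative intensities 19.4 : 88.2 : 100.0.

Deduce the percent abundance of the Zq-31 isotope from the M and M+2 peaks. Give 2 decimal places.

Write p for the Zq-29 fraction. I(M+2)/I(M) = [C(2,1)·p^1·(1−p)] / p^2 = 2·(1−p)/p = 88.2/19.4 = 4.5464
(1−p)/p = 4.5464/2 = 2.2732  ⇒  p = 1/(1 + 2.2732) = 0.3055
Zq-29: 30.55%, Zq-31: 69.45%.

69.45%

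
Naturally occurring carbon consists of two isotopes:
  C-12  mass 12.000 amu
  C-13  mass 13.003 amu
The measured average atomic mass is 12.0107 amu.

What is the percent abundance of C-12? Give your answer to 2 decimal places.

Writing the weighted mean with unknown fraction x of C-12:
12.000·x + 13.003·(1 − x) = 12.0107
(12.000 − 13.003)·x = 12.0107 − 13.003
x = -0.9923 / -1.003 = 0.98933 → 98.93% C-12, 1.07% C-13.

98.93%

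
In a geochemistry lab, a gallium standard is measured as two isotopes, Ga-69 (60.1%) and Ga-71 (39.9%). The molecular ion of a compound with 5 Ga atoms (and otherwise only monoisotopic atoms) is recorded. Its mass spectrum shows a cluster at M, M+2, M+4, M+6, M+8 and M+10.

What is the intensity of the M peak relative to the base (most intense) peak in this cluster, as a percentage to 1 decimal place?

22.7%

Term probabilities: M 0.0784, M+2 0.2603, M+4 0.3456, M+6 0.2294, M+8 0.0762, M+10 0.0101. Base peak = M+4.
P(M+4) = C(5,2) × 0.601^3 × 0.399^2 = 10 × 0.2170818 × 0.159201 = 0.345596 (base)
P(M) = C(5,0) × 0.601^5 × 0.399^0 = 1 × 0.07841016 × 1.0000 = 0.078410
Relative intensity = 0.078410 / 0.345596 × 100 = 22.7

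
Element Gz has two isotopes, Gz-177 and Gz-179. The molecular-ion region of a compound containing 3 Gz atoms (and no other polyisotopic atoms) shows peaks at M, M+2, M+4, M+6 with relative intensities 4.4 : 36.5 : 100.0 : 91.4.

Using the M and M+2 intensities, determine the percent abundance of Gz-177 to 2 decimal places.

Write p for the Gz-177 fraction. I(M+2)/I(M) = [C(3,1)·p^2·(1−p)] / p^3 = 3·(1−p)/p = 36.5/4.4 = 8.2955
(1−p)/p = 8.2955/3 = 2.7652  ⇒  p = 1/(1 + 2.7652) = 0.2656
Gz-177: 26.56%, Gz-179: 73.44%.

26.56%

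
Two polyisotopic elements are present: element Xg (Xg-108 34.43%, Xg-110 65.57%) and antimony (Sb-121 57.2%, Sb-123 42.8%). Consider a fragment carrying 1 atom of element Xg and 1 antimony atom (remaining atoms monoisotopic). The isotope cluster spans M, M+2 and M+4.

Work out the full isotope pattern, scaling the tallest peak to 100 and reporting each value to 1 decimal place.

37.7 : 100.0 : 53.7

Element Xg pattern (n=1): 0.3443 : 0.6557
Antimony pattern (n=1): 0.5720 : 0.4280
Convolve the two distributions (both contribute in 2-u steps):
  M: 0.3443×0.5720 = 0.196940
  M+2: 0.3443×0.4280 + 0.6557×0.5720 = 0.522421
  M+4: 0.6557×0.4280 = 0.280640
Scale to base peak (0.522421) = 100: 37.7 : 100.0 : 53.7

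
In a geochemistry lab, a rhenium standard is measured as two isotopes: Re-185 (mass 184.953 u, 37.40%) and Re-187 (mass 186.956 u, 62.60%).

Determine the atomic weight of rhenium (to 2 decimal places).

Ar = Σ fᵢ·mᵢ = 0.3740 × 184.953 + 0.6260 × 186.956
= 69.1724 + 117.0345 = 186.2069 u

186.21 u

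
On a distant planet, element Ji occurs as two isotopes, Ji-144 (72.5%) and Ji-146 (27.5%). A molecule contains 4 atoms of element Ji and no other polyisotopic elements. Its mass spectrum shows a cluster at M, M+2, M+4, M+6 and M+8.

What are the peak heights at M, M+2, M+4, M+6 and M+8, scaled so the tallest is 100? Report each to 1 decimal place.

65.9 : 100.0 : 56.9 : 14.4 : 1.4

The 4 Ji atoms are independent, so intensities follow the terms of (0.725 + 0.275)^4.
P(M) = 0.725^4 = 0.276282
P(M+2) = 4 × 0.725^3 × 0.275^1 = 0.419186
P(M+4) = 6 × 0.725^2 × 0.275^2 = 0.238502
P(M+6) = 4 × 0.725^1 × 0.275^3 = 0.060311
P(M+8) = 0.275^4 = 0.005719
The M+2 peak is largest (0.419186); scaling to 100 gives 65.9 : 100.0 : 56.9 : 14.4 : 1.4.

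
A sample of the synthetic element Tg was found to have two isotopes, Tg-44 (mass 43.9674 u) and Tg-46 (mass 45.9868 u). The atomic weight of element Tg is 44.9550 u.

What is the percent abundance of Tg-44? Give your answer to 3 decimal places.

51.094%

Writing the weighted mean with unknown fraction x of Tg-44:
43.9674·x + 45.9868·(1 − x) = 44.9550
(43.9674 − 45.9868)·x = 44.9550 − 45.9868
x = -1.0318 / -2.0194 = 0.51094 → 51.094% Tg-44, 48.906% Tg-46.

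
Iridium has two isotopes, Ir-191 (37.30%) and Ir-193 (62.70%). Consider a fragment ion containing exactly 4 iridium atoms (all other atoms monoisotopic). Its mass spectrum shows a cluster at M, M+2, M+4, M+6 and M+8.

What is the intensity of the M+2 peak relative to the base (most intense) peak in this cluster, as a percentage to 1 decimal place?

Term probabilities: M 0.0194, M+2 0.1302, M+4 0.3282, M+6 0.3678, M+8 0.1546. Base peak = M+6.
P(M+6) = C(4,3) × 0.3730^1 × 0.6270^3 = 4 × 0.3730 × 0.24649188 = 0.367766 (base)
P(M+2) = C(4,1) × 0.3730^3 × 0.6270^1 = 4 × 0.05189512 × 0.6270 = 0.130153
Relative intensity = 0.130153 / 0.367766 × 100 = 35.4

35.4%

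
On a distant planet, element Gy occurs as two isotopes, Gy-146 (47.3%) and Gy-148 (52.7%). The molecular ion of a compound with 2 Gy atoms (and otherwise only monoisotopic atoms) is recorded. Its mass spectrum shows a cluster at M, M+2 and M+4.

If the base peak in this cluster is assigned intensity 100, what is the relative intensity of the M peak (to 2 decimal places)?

Binomial terms of (0.473 + 0.527)^2: M 0.2237, M+2 0.4985, M+4 0.2777 → M+2 is the base peak.
P(M+2) = C(2,1) × 0.473^1 × 0.527^1 = 2 × 0.4730 × 0.5270 = 0.498542 (base)
P(M) = C(2,0) × 0.473^2 × 0.527^0 = 1 × 0.223729 × 1.0000 = 0.223729
Relative intensity = 0.223729 / 0.498542 × 100 = 44.88

44.88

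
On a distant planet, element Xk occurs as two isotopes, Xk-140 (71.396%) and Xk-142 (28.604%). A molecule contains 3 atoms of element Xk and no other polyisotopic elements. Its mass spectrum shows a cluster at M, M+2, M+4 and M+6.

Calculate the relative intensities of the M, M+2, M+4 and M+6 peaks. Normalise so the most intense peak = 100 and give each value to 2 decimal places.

83.20 : 100.00 : 40.06 : 5.35

Expanding (0.71396 + 0.28604)^3:
P(M) = 0.71396^3 = 0.363933
P(M+2) = 3 × 0.71396^2 × 0.28604^1 = 0.437417
P(M+4) = 3 × 0.71396^1 × 0.28604^2 = 0.175246
P(M+6) = 0.28604^3 = 0.023403
The M+2 peak is largest (0.437417); scaling to 100 gives 83.20 : 100.00 : 40.06 : 5.35.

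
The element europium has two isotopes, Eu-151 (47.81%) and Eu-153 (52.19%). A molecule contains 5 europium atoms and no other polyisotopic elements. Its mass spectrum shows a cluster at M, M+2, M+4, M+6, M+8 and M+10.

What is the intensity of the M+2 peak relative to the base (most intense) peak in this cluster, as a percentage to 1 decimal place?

Binomial terms of (0.4781 + 0.5219)^5: M 0.0250, M+2 0.1363, M+4 0.2977, M+6 0.3249, M+8 0.1774, M+10 0.0387 → M+6 is the base peak.
P(M+6) = C(5,3) × 0.4781^2 × 0.5219^3 = 10 × 0.22857961 × 0.14215492 = 0.324937 (base)
P(M+2) = C(5,1) × 0.4781^4 × 0.5219^1 = 5 × 0.05224864 × 0.5219 = 0.136343
Relative intensity = 0.136343 / 0.324937 × 100 = 42.0

42.0%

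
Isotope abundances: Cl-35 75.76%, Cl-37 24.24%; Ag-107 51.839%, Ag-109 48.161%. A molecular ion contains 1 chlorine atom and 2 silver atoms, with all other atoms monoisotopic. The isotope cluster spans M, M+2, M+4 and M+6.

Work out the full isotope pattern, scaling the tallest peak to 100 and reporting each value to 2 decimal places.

45.91 : 100.00 : 66.92 : 12.68

Chlorine pattern (n=1): 0.7576 : 0.2424
Silver pattern (n=2): 0.26872819 : 0.49932362 : 0.23194819
Convolve the two distributions (both contribute in 2-u steps):
  M: 0.7576×0.26872819 = 0.203588
  M+2: 0.7576×0.49932362 + 0.2424×0.26872819 = 0.443427
  M+4: 0.7576×0.23194819 + 0.2424×0.49932362 = 0.296760
  M+6: 0.2424×0.23194819 = 0.056224
Scale to base peak (0.443427) = 100: 45.91 : 100.00 : 66.92 : 12.68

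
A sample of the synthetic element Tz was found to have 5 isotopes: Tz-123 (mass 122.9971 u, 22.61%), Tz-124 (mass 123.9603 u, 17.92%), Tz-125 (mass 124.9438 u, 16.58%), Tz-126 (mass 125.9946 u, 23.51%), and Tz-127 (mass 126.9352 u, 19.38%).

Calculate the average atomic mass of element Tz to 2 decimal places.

124.96 u

Ar = Σ fᵢ·mᵢ = 0.2261 × 122.9971 + 0.1792 × 123.9603 + 0.1658 × 124.9438 + 0.2351 × 125.9946 + 0.1938 × 126.9352
= 27.80964 + 22.21369 + 20.71568 + 29.62133 + 24.60004 = 124.96038 u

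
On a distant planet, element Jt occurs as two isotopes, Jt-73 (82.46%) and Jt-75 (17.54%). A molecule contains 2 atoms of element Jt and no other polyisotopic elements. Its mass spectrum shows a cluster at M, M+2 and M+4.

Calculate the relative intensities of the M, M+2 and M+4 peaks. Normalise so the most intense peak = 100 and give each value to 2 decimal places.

100.00 : 42.54 : 4.52

Each Jt atom is independently Jt-73 (p = 0.8246) or Jt-75 (q = 0.1754); the cluster is the binomial expansion (p + q)^2.
P(M) = 0.8246^2 = 0.679965
P(M+2) = 2 × 0.8246^1 × 0.1754^1 = 0.289270
P(M+4) = 0.1754^2 = 0.030765
The M peak is largest (0.679965); scaling to 100 gives 100.00 : 42.54 : 4.52.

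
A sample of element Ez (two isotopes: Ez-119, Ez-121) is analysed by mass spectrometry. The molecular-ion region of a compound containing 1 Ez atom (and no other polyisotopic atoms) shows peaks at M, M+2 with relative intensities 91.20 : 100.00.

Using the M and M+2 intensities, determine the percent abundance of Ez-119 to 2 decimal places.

Let p = fractional abundance of Ez-119. I(M+2)/I(M) = [C(1,1)·p^0·(1−p)] / p^1 = 1·(1−p)/p = 100.00/91.20 = 1.0965
(1−p)/p = 1.0965/1 = 1.0965  ⇒  p = 1/(1 + 1.0965) = 0.4770
Ez-119: 47.70%, Ez-121: 52.30%.

47.70%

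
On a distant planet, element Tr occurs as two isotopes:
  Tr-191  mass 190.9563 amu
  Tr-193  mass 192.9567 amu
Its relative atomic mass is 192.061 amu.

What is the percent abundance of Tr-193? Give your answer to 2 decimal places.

Writing the weighted mean with unknown fraction x of Tr-191:
190.9563·x + 192.9567·(1 − x) = 192.061
(190.9563 − 192.9567)·x = 192.061 − 192.9567
x = -0.8957 / -2.0004 = 0.44776 → 44.78% Tr-191, 55.22% Tr-193.

55.22%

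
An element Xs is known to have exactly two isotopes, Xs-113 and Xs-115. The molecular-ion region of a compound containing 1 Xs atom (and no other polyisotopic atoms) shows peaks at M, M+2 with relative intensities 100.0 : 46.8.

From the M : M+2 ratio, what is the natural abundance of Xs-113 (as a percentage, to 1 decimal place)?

68.1%

If p is the fraction of Xs that is Xs-113, then I(M+2)/I(M) = [C(1,1)·p^0·(1−p)] / p^1 = 1·(1−p)/p = 46.8/100.0 = 0.4680
(1−p)/p = 0.4680/1 = 0.4680  ⇒  p = 1/(1 + 0.4680) = 0.6812
Xs-113: 68.1%, Xs-115: 31.9%.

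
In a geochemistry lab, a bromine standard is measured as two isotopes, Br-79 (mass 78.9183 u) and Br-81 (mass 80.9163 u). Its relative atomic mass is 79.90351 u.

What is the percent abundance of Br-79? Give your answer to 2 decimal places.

50.69%

With x = fraction of Br-79 (so Br-81 is 1 − x):
78.9183·x + 80.9163·(1 − x) = 79.90351
(78.9183 − 80.9163)·x = 79.90351 − 80.9163
x = -1.01279 / -1.9980 = 0.50690 → 50.69% Br-79, 49.31% Br-81.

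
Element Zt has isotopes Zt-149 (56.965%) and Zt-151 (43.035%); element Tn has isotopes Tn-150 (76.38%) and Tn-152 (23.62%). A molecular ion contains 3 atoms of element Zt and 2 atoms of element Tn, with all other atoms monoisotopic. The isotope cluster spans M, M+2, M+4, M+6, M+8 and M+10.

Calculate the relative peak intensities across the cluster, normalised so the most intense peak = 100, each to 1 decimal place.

Element Zt pattern (n=3): 0.18485206 : 0.41894717 : 0.31649946 : 0.0797013
Element Tn pattern (n=2): 0.58339044 : 0.36081912 : 0.05579044
Convolve the two distributions (both contribute in 2-u steps):
  M: 0.18485206×0.58339044 = 0.107841
  M+2: 0.18485206×0.36081912 + 0.41894717×0.58339044 = 0.311108
  M+4: 0.18485206×0.05579044 + 0.41894717×0.36081912 + 0.31649946×0.58339044 = 0.346120
  M+6: 0.41894717×0.05579044 + 0.31649946×0.36081912 + 0.0797013×0.58339044 = 0.184069
  M+8: 0.31649946×0.05579044 + 0.0797013×0.36081912 = 0.046415
  M+10: 0.0797013×0.05579044 = 0.004447
Scale to base peak (0.346120) = 100: 31.2 : 89.9 : 100.0 : 53.2 : 13.4 : 1.3

31.2 : 89.9 : 100.0 : 53.2 : 13.4 : 1.3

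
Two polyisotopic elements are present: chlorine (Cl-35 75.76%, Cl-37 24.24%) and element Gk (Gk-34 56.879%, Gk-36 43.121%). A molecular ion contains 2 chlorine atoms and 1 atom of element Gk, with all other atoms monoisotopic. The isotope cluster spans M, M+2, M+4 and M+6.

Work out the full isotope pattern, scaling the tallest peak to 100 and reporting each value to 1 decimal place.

Chlorine pattern (n=2): 0.57395776 : 0.36728448 : 0.05875776
Element Gk pattern (n=1): 0.56879 : 0.43121
Convolve the two distributions (both contribute in 2-u steps):
  M: 0.57395776×0.56879 = 0.326461
  M+2: 0.57395776×0.43121 + 0.36728448×0.56879 = 0.456404
  M+4: 0.36728448×0.43121 + 0.05875776×0.56879 = 0.191798
  M+6: 0.05875776×0.43121 = 0.025337
Scale to base peak (0.456404) = 100: 71.5 : 100.0 : 42.0 : 5.6

71.5 : 100.0 : 42.0 : 5.6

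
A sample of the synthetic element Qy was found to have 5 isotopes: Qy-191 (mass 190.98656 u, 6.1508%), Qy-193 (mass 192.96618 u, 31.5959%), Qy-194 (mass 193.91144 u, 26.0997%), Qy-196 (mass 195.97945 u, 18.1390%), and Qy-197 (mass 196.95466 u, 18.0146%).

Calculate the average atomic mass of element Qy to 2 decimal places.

Weight each isotope mass by its fractional abundance: 0.061508 × 190.98656 + 0.315959 × 192.96618 + 0.260997 × 193.91144 + 0.181390 × 195.97945 + 0.180146 × 196.95466
= 11.747201 + 60.969401 + 50.610304 + 35.548712 + 35.480594 = 194.356212 u

194.36 u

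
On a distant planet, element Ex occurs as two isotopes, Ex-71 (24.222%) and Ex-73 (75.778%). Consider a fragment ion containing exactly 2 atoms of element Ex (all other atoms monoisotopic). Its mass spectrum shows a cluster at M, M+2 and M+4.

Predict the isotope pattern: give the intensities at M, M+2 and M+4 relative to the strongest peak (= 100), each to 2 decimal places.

Expanding (0.24222 + 0.75778)^2:
P(M) = 0.24222^2 = 0.058671
P(M+2) = 2 × 0.24222^1 × 0.75778^1 = 0.367099
P(M+4) = 0.75778^2 = 0.574231
The M+4 peak is largest (0.574231); scaling to 100 gives 10.22 : 63.93 : 100.00.

10.22 : 63.93 : 100.00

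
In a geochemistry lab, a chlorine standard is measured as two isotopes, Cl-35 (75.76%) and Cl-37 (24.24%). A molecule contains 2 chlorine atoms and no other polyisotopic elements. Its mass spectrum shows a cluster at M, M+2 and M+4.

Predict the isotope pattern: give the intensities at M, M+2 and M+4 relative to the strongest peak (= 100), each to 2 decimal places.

100.00 : 63.99 : 10.24

Each Cl atom is independently Cl-35 (p = 0.7576) or Cl-37 (q = 0.2424); the cluster is the binomial expansion (p + q)^2.
P(M) = 0.7576^2 = 0.573958
P(M+2) = 2 × 0.7576^1 × 0.2424^1 = 0.367284
P(M+4) = 0.2424^2 = 0.058758
The M peak is largest (0.573958); scaling to 100 gives 100.00 : 63.99 : 10.24.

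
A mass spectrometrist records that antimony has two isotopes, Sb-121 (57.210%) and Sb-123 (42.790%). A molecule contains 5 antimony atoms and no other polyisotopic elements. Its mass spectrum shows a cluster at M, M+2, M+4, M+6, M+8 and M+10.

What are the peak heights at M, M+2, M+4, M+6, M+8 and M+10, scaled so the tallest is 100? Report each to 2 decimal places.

17.88 : 66.85 : 100.00 : 74.79 : 27.97 : 4.18

Expanding (0.57210 + 0.42790)^5:
P(M) = 0.57210^5 = 0.061286
P(M+2) = 5 × 0.57210^4 × 0.42790^1 = 0.229192
P(M+4) = 10 × 0.57210^3 × 0.42790^2 = 0.342847
P(M+6) = 10 × 0.57210^2 × 0.42790^3 = 0.256431
P(M+8) = 5 × 0.57210^1 × 0.42790^4 = 0.095898
P(M+10) = 0.42790^5 = 0.014345
The M+4 peak is largest (0.342847); scaling to 100 gives 17.88 : 66.85 : 100.00 : 74.79 : 27.97 : 4.18.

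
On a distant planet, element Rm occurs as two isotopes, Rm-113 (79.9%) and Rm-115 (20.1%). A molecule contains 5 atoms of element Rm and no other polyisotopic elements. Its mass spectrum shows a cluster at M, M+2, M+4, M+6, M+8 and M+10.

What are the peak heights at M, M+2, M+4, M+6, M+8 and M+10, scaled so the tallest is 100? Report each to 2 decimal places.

79.50 : 100.00 : 50.31 : 12.66 : 1.59 : 0.08

The 5 Rm atoms are independent, so intensities follow the terms of (0.799 + 0.201)^5.
P(M) = 0.799^5 = 0.325637
P(M+2) = 5 × 0.799^4 × 0.201^1 = 0.409594
P(M+4) = 10 × 0.799^3 × 0.201^2 = 0.206078
P(M+6) = 10 × 0.799^2 × 0.201^3 = 0.051842
P(M+8) = 5 × 0.799^1 × 0.201^4 = 0.006521
P(M+10) = 0.201^5 = 0.000328
The M+2 peak is largest (0.409594); scaling to 100 gives 79.50 : 100.00 : 50.31 : 12.66 : 1.59 : 0.08.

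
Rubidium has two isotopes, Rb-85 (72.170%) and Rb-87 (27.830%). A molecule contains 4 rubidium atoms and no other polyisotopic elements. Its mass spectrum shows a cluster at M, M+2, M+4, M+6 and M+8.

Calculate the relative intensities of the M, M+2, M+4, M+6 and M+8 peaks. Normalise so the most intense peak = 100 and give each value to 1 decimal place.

64.8 : 100.0 : 57.8 : 14.9 : 1.4

The 4 Rb atoms are independent, so intensities follow the terms of (0.72170 + 0.27830)^4.
P(M) = 0.72170^4 = 0.271286
P(M+2) = 4 × 0.72170^3 × 0.27830^1 = 0.418450
P(M+4) = 6 × 0.72170^2 × 0.27830^2 = 0.242042
P(M+6) = 4 × 0.72170^1 × 0.27830^3 = 0.062224
P(M+8) = 0.27830^4 = 0.005999
The M+2 peak is largest (0.418450); scaling to 100 gives 64.8 : 100.0 : 57.8 : 14.9 : 1.4.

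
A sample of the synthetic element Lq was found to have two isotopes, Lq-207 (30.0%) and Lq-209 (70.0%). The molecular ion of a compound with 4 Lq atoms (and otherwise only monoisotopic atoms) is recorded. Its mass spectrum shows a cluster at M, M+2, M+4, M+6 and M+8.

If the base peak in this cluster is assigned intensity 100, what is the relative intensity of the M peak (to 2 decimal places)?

(0.300 + 0.700)^4 gives M 0.0081, M+2 0.0756, M+4 0.2646, M+6 0.4116, M+8 0.2401; the largest is M+6.
P(M+6) = C(4,3) × 0.300^1 × 0.700^3 = 4 × 0.3000 × 0.3430 = 0.411600 (base)
P(M) = C(4,0) × 0.300^4 × 0.700^0 = 1 × 0.0081 × 1.0000 = 0.008100
Relative intensity = 0.008100 / 0.411600 × 100 = 1.97

1.97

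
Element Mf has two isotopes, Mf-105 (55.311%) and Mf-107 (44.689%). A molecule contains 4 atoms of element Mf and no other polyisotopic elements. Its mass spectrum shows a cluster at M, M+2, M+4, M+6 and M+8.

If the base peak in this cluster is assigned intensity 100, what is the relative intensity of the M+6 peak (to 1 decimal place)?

53.9

(0.55311 + 0.44689)^4 gives M 0.0936, M+2 0.3025, M+4 0.3666, M+6 0.1975, M+8 0.0399; the largest is M+4.
P(M+4) = C(4,2) × 0.55311^2 × 0.44689^2 = 6 × 0.30593067 × 0.19971067 = 0.366586 (base)
P(M+6) = C(4,3) × 0.55311^1 × 0.44689^3 = 4 × 0.55311 × 0.0892487 = 0.197457
Relative intensity = 0.197457 / 0.366586 × 100 = 53.9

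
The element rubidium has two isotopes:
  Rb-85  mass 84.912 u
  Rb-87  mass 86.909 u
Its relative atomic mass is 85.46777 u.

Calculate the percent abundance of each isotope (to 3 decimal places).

Let x be the fractional abundance of Rb-85; then Rb-87 has abundance 1 − x.
84.912·x + 86.909·(1 − x) = 85.46777
(84.912 − 86.909)·x = 85.46777 − 86.909
x = -1.44123 / -1.997 = 0.72170 → 72.170% Rb-85, 27.830% Rb-87.

Rb-85: 72.170%, Rb-87: 27.830%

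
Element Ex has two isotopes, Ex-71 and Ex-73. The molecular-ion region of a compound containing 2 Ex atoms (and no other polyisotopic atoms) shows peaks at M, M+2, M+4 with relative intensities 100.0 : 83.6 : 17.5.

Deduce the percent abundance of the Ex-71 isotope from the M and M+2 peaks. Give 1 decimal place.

Write p for the Ex-71 fraction. I(M+2)/I(M) = [C(2,1)·p^1·(1−p)] / p^2 = 2·(1−p)/p = 83.6/100.0 = 0.8360
(1−p)/p = 0.8360/2 = 0.4180  ⇒  p = 1/(1 + 0.4180) = 0.7052
Ex-71: 70.5%, Ex-73: 29.5%.

70.5%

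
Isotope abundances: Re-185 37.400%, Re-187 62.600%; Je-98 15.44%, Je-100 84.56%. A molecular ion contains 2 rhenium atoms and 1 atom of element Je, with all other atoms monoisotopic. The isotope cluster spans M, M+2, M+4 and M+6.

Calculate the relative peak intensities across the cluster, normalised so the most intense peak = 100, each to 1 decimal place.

4.7 : 41.8 : 100.0 : 72.6

Rhenium pattern (n=2): 0.139876 : 0.468248 : 0.391876
Element Je pattern (n=1): 0.1544 : 0.8456
Convolve the two distributions (both contribute in 2-u steps):
  M: 0.139876×0.1544 = 0.021597
  M+2: 0.139876×0.8456 + 0.468248×0.1544 = 0.190577
  M+4: 0.468248×0.8456 + 0.391876×0.1544 = 0.456456
  M+6: 0.391876×0.8456 = 0.331370
Scale to base peak (0.456456) = 100: 4.7 : 41.8 : 100.0 : 72.6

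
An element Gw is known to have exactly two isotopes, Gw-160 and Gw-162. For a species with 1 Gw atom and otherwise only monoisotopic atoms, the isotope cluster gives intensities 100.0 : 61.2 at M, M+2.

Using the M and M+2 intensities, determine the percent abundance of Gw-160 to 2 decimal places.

Write p for the Gw-160 fraction. I(M+2)/I(M) = [C(1,1)·p^0·(1−p)] / p^1 = 1·(1−p)/p = 61.2/100.0 = 0.6120
(1−p)/p = 0.6120/1 = 0.6120  ⇒  p = 1/(1 + 0.6120) = 0.6203
Gw-160: 62.03%, Gw-162: 37.97%.

62.03%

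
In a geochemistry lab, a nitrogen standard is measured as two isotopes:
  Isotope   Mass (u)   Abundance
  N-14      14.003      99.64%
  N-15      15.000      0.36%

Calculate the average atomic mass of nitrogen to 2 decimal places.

14.01 u

Weight each isotope mass by its fractional abundance: 0.9964 × 14.003 + 0.0036 × 15.000
= 13.9526 + 0.0540 = 14.0066 u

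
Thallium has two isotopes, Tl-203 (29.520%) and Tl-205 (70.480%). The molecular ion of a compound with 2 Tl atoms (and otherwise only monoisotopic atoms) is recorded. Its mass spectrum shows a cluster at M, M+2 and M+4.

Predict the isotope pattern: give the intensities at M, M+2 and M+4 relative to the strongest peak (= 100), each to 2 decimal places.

Expanding (0.29520 + 0.70480)^2:
P(M) = 0.29520^2 = 0.087143
P(M+2) = 2 × 0.29520^1 × 0.70480^1 = 0.416114
P(M+4) = 0.70480^2 = 0.496743
The M+4 peak is largest (0.496743); scaling to 100 gives 17.54 : 83.77 : 100.00.

17.54 : 83.77 : 100.00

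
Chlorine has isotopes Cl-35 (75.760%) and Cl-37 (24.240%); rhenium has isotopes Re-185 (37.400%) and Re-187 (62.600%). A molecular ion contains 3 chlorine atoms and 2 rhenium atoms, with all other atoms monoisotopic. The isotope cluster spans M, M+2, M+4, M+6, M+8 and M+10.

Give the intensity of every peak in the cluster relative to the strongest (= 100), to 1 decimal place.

15.8 : 68.1 : 100.0 : 59.3 : 15.3 : 1.5

Chlorine pattern (n=3): 0.4348304 : 0.41738208 : 0.13354464 : 0.01424288
Rhenium pattern (n=2): 0.139876 : 0.468248 : 0.391876
Convolve the two distributions (both contribute in 2-u steps):
  M: 0.4348304×0.139876 = 0.060822
  M+2: 0.4348304×0.468248 + 0.41738208×0.139876 = 0.261990
  M+4: 0.4348304×0.391876 + 0.41738208×0.468248 + 0.13354464×0.139876 = 0.384518
  M+6: 0.41738208×0.391876 + 0.13354464×0.468248 + 0.01424288×0.139876 = 0.228086
  M+8: 0.13354464×0.391876 + 0.01424288×0.468248 = 0.059002
  M+10: 0.01424288×0.391876 = 0.005581
Scale to base peak (0.384518) = 100: 15.8 : 68.1 : 100.0 : 59.3 : 15.3 : 1.5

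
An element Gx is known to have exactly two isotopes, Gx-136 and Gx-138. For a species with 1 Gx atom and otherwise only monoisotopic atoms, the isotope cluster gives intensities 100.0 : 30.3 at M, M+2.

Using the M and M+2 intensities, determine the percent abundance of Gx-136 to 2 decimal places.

76.75%

If p is the fraction of Gx that is Gx-136, then I(M+2)/I(M) = [C(1,1)·p^0·(1−p)] / p^1 = 1·(1−p)/p = 30.3/100.0 = 0.3030
(1−p)/p = 0.3030/1 = 0.3030  ⇒  p = 1/(1 + 0.3030) = 0.7675
Gx-136: 76.75%, Gx-138: 23.25%.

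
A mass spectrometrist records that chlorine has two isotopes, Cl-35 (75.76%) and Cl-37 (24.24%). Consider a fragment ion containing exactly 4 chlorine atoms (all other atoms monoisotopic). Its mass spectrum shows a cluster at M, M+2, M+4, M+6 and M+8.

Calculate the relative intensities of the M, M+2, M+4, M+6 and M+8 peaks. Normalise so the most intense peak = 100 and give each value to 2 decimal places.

78.14 : 100.00 : 47.99 : 10.24 : 0.82

Each Cl atom is independently Cl-35 (p = 0.7576) or Cl-37 (q = 0.2424); the cluster is the binomial expansion (p + q)^4.
P(M) = 0.7576^4 = 0.329428
P(M+2) = 4 × 0.7576^3 × 0.2424^1 = 0.421612
P(M+4) = 6 × 0.7576^2 × 0.2424^2 = 0.202347
P(M+6) = 4 × 0.7576^1 × 0.2424^3 = 0.043162
P(M+8) = 0.2424^4 = 0.003452
The M+2 peak is largest (0.421612); scaling to 100 gives 78.14 : 100.00 : 47.99 : 10.24 : 0.82.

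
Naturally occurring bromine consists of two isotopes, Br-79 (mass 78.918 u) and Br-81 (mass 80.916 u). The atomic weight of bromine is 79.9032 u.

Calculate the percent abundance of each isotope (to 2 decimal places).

Writing the weighted mean with unknown fraction x of Br-79:
78.918·x + 80.916·(1 − x) = 79.9032
(78.918 − 80.916)·x = 79.9032 − 80.916
x = -1.0128 / -1.998 = 0.50691 → 50.69% Br-79, 49.31% Br-81.

Br-79: 50.69%, Br-81: 49.31%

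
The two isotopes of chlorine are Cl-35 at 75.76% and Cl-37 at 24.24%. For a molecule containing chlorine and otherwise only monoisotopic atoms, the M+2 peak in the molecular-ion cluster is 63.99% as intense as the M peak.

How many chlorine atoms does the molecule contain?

2

For n independent Cl atoms, I(M+2)/I(M) = n · (abundance Cl-37) / (abundance Cl-35) = n · 0.2424/0.7576.
n = 0.6399 × 0.7576/0.2424 = 2.00 ≈ 2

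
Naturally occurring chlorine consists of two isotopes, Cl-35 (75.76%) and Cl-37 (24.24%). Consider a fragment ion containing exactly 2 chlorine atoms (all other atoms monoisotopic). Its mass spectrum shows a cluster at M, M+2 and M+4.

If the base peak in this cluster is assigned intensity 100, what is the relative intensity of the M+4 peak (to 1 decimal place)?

Term probabilities: M 0.5740, M+2 0.3673, M+4 0.0588. Base peak = M.
P(M) = C(2,0) × 0.7576^2 × 0.2424^0 = 1 × 0.57395776 × 1.0000 = 0.573958 (base)
P(M+4) = C(2,2) × 0.7576^0 × 0.2424^2 = 1 × 1.0000 × 0.05875776 = 0.058758
Relative intensity = 0.058758 / 0.573958 × 100 = 10.2

10.2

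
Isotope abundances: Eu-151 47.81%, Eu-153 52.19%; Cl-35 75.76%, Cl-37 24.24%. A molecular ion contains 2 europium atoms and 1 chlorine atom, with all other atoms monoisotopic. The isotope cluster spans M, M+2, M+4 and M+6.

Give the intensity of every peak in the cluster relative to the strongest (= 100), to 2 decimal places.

Europium pattern (n=2): 0.22857961 : 0.49904078 : 0.27237961
Chlorine pattern (n=1): 0.7576 : 0.2424
Convolve the two distributions (both contribute in 2-u steps):
  M: 0.22857961×0.7576 = 0.173172
  M+2: 0.22857961×0.2424 + 0.49904078×0.7576 = 0.433481
  M+4: 0.49904078×0.2424 + 0.27237961×0.7576 = 0.327322
  M+6: 0.27237961×0.2424 = 0.066025
Scale to base peak (0.433481) = 100: 39.95 : 100.00 : 75.51 : 15.23

39.95 : 100.00 : 75.51 : 15.23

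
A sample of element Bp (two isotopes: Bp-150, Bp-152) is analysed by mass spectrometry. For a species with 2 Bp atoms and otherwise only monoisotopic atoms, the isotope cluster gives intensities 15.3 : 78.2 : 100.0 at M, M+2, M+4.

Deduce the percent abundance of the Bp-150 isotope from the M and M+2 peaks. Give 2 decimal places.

If p is the fraction of Bp that is Bp-150, then I(M+2)/I(M) = [C(2,1)·p^1·(1−p)] / p^2 = 2·(1−p)/p = 78.2/15.3 = 5.1111
(1−p)/p = 5.1111/2 = 2.5556  ⇒  p = 1/(1 + 2.5556) = 0.2812
Bp-150: 28.12%, Bp-152: 71.88%.

28.12%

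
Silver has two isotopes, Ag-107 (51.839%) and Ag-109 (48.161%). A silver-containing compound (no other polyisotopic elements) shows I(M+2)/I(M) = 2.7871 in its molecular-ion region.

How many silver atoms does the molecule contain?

3

The M+2/M ratio from n Ag atoms is n · q/p = n · 0.48161/0.51839.
n = 2.7871 × 0.51839/0.48161 = 3.00 ≈ 3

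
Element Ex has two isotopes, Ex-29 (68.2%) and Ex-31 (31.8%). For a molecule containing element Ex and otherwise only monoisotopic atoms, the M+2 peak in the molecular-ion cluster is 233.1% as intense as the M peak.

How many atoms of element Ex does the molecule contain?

With n Ex atoms, P(M+2)/P(M) = C(n,1)·p^(n−1)q / p^n = n·q/p = n · 0.318/0.682.
n = 2.331 × 0.682/0.318 = 5.00 ≈ 5

5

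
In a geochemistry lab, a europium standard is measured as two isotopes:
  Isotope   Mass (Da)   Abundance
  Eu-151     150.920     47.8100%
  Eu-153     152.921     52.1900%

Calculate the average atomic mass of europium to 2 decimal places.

The abundance-weighted mean is 0.478100 × 150.920 + 0.521900 × 152.921
= 72.1549 + 79.8095 = 151.9644 Da

151.96 Da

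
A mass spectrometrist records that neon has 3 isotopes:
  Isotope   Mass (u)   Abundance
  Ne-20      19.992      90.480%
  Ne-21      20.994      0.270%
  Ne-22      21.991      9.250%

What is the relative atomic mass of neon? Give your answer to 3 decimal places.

20.180 u

Average mass = Σ (abundance × isotope mass) = 0.90480 × 19.992 + 0.00270 × 20.994 + 0.09250 × 21.991
= 18.0888 + 0.0567 + 2.0342 = 20.1797 u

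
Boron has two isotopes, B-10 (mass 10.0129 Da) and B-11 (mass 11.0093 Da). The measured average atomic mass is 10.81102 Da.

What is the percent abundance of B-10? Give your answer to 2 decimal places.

With x = fraction of B-10 (so B-11 is 1 − x):
10.0129·x + 11.0093·(1 − x) = 10.81102
(10.0129 − 11.0093)·x = 10.81102 − 11.0093
x = -0.19828 / -0.9964 = 0.19900 → 19.90% B-10, 80.10% B-11.

19.90%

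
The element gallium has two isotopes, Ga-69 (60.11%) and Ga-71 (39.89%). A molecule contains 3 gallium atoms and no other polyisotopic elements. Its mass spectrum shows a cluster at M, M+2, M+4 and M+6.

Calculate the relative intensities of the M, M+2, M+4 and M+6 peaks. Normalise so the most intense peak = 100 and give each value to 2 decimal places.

50.23 : 100.00 : 66.36 : 14.68

The 3 Ga atoms are independent, so intensities follow the terms of (0.6011 + 0.3989)^3.
P(M) = 0.6011^3 = 0.217190
P(M+2) = 3 × 0.6011^2 × 0.3989^1 = 0.432393
P(M+4) = 3 × 0.6011^1 × 0.3989^2 = 0.286943
P(M+6) = 0.3989^3 = 0.063473
The M+2 peak is largest (0.432393); scaling to 100 gives 50.23 : 100.00 : 66.36 : 14.68.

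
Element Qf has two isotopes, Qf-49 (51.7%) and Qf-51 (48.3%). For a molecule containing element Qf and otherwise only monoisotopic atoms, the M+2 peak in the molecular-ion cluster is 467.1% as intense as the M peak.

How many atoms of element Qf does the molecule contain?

With n Qf atoms, P(M+2)/P(M) = C(n,1)·p^(n−1)q / p^n = n·q/p = n · 0.483/0.517.
n = 4.671 × 0.517/0.483 = 5.00 ≈ 5

5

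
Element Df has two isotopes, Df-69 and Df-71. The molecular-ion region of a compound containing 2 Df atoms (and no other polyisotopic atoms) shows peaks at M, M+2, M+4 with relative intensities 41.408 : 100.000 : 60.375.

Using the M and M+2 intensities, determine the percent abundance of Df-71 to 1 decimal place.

Write p for the Df-69 fraction. I(M+2)/I(M) = [C(2,1)·p^1·(1−p)] / p^2 = 2·(1−p)/p = 100.000/41.408 = 2.4150
(1−p)/p = 2.4150/2 = 1.2075  ⇒  p = 1/(1 + 1.2075) = 0.4530
Df-69: 45.3%, Df-71: 54.7%.

54.7%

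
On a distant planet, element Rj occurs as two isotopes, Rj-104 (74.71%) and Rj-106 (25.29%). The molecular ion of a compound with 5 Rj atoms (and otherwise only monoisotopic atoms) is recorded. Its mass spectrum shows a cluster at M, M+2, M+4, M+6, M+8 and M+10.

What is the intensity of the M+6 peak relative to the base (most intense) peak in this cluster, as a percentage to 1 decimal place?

(0.7471 + 0.2529)^5 gives M 0.2328, M+2 0.3939, M+4 0.2667, M+6 0.0903, M+8 0.0153, M+10 0.0010; the largest is M+2.
P(M+2) = C(5,1) × 0.7471^4 × 0.2529^1 = 5 × 0.31154081 × 0.2529 = 0.393943 (base)
P(M+6) = C(5,3) × 0.7471^2 × 0.2529^3 = 10 × 0.55815841 × 0.01617508 = 0.090283
Relative intensity = 0.090283 / 0.393943 × 100 = 22.9

22.9%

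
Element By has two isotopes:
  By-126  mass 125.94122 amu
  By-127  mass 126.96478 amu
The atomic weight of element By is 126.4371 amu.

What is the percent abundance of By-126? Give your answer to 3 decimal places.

Writing the weighted mean with unknown fraction x of By-126:
125.94122·x + 126.96478·(1 − x) = 126.4371
(125.94122 − 126.96478)·x = 126.4371 − 126.96478
x = -0.52768 / -1.02356 = 0.51553 → 51.553% By-126, 48.447% By-127.

51.553%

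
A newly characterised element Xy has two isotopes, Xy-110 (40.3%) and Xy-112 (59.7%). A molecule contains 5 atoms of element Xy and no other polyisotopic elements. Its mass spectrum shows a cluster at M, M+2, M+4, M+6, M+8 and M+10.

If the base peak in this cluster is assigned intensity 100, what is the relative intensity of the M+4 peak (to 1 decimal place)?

(0.403 + 0.597)^5 gives M 0.0106, M+2 0.0787, M+4 0.2333, M+6 0.3456, M+8 0.2560, M+10 0.0758; the largest is M+6.
P(M+6) = C(5,3) × 0.403^2 × 0.597^3 = 10 × 0.162409 × 0.21277617 = 0.345568 (base)
P(M+4) = C(5,2) × 0.403^3 × 0.597^2 = 10 × 0.06545083 × 0.356409 = 0.233273
Relative intensity = 0.233273 / 0.345568 × 100 = 67.5

67.5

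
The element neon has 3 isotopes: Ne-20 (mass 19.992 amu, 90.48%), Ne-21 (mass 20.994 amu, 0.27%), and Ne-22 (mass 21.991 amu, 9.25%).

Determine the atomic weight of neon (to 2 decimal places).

Weight each isotope mass by its fractional abundance: 0.9048 × 19.992 + 0.0027 × 20.994 + 0.0925 × 21.991
= 18.0888 + 0.0567 + 2.0342 = 20.1797 amu

20.18 amu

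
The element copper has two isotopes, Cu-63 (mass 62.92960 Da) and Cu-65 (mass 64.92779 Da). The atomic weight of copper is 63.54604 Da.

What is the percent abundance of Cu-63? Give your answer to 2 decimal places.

Let x be the fractional abundance of Cu-63; then Cu-65 has abundance 1 − x.
62.92960·x + 64.92779·(1 − x) = 63.54604
(62.92960 − 64.92779)·x = 63.54604 − 64.92779
x = -1.38175 / -1.99819 = 0.69150 → 69.15% Cu-63, 30.85% Cu-65.

69.15%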